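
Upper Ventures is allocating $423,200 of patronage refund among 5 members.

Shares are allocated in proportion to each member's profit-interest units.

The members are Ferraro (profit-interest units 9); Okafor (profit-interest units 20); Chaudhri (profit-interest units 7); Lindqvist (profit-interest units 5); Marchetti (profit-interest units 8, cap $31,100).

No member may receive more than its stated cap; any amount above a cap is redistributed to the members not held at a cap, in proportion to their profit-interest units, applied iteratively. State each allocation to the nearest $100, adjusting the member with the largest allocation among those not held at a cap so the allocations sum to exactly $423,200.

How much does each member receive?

Ferraro: $86,100; Okafor: $191,300; Chaudhri: $66,900; Lindqvist: $47,800; Marchetti: $31,100

Total profit-interest units = 49.
Pro-rata shares before constraints: Ferraro 77,730.61; Okafor 172,734.69; Chaudhri 60,457.14; Lindqvist 43,183.67; Marchetti 69,093.88.
Capped: Marchetti ($31,100); residual $392,100 reallocated over remaining profit-interest units 41.
Redistributed shares: Ferraro 86,070.73 → $86,100; Okafor 191,268.29 → $191,300; Chaudhri 66,943.90 → $66,900; Lindqvist 47,817.07 → $47,800.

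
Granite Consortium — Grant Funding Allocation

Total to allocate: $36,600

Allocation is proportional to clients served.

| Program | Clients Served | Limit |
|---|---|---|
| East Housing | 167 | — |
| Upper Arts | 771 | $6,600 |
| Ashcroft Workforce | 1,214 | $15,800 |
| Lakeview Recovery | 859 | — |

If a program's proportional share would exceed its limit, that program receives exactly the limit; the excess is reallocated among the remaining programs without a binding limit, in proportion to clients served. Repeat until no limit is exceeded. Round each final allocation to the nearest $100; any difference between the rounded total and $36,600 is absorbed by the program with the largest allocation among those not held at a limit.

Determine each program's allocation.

East Housing: $2,300 | Upper Arts: $6,600 | Ashcroft Workforce: $15,800 | Lakeview Recovery: $11,900

Clients served total: 3,011.
Unconstrained shares: East Housing 2,029.96; Upper Arts 9,371.84; Ashcroft Workforce 14,756.69; Lakeview Recovery 10,441.51.
Held at cap: Upper Arts ($6,600); residual $30,000 reallocated over remaining clients served 2,240.
Held at cap: Ashcroft Workforce ($15,800); residual $14,200 reallocated over remaining clients served 1,026.
Redistributed shares: East Housing 2,311.31 → $2,300; Lakeview Recovery 11,888.69 → $11,900.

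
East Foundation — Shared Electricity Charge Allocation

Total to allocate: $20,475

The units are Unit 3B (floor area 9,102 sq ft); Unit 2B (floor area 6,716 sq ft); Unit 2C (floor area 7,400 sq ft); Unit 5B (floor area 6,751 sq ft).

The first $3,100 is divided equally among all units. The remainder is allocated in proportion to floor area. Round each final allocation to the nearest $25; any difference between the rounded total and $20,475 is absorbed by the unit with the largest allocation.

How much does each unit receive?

Unit 3B: $6,025; Unit 2B: $4,675; Unit 2C: $5,075; Unit 5B: $4,700

Equal tier: $3,100 ÷ 4 = $775 apiece.
Remainder $17,375 by floor area (total 29,969): Unit 3B 5,277.03 → $5,275; Unit 2B 3,893.71 → $3,900; Unit 2C 4,290.27 → $4,300; Unit 5B 3,914.00 → $3,925.
Rounding difference −$25 on remainder applied to Unit 3B.
Totals: Unit 3B $775 + $5,250 = $6,025; Unit 2B $775 + $3,900 = $4,675; Unit 2C $775 + $4,300 = $5,075; Unit 5B $775 + $3,925 = $4,700.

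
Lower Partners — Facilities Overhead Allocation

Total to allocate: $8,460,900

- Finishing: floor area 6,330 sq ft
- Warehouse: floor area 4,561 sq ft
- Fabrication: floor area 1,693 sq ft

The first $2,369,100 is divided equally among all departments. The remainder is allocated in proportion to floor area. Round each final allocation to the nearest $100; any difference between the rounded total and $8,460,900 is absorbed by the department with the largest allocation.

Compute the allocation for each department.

First tranche $2,369,100 split equally: $789,700 each.
Remainder $6,091,800 by floor area (total 12,584): Finishing 3,064,295.45 → $3,064,300; Warehouse 2,207,938.64 → $2,207,900; Fabrication 819,565.91 → $819,600.
Totals: Finishing $789,700 + $3,064,300 = $3,854,000; Warehouse $789,700 + $2,207,900 = $2,997,600; Fabrication $789,700 + $819,600 = $1,609,300.

Finishing: $3,854,000 · Warehouse: $2,997,600 · Fabrication: $1,609,300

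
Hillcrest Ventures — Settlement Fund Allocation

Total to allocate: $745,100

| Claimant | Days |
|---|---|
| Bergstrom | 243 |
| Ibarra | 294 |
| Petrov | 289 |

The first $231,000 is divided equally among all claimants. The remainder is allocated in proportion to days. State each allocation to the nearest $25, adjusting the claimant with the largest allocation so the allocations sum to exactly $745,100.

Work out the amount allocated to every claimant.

Equal tier: $231,000 ÷ 3 = $77,000 apiece.
Remainder $514,100 by days (total 826): Bergstrom 151,242.49 → $151,250; Ibarra 182,984.75 → $182,975; Petrov 179,872.76 → $179,875.
Totals: Bergstrom $77,000 + $151,250 = $228,250; Ibarra $77,000 + $182,975 = $259,975; Petrov $77,000 + $179,875 = $256,875.

Bergstrom: $228,250; Ibarra: $259,975; Petrov: $256,875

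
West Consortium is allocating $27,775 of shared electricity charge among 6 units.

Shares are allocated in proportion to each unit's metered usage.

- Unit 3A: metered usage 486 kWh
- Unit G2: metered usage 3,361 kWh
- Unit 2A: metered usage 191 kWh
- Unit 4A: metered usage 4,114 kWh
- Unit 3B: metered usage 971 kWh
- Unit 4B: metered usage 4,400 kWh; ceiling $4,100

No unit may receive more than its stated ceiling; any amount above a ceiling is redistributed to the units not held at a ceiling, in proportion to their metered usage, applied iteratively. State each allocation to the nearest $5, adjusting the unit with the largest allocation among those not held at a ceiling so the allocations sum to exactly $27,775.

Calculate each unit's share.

Total metered usage = 13,523.
Unconstrained shares: Unit 3A 998.20; Unit G2 6,903.19; Unit 2A 392.30; Unit 4A 8,449.78; Unit 3B 1,994.34; Unit 4B 9,037.20.
Cap binds for Unit 4B ($4,100); balance $23,675 reallocated over remaining metered usage 9,123.
Remaining shares: Unit 3A 1,261.21 → $1,260; Unit G2 8,722.10 → $8,720; Unit 2A 495.66 → $495; Unit 4A 10,676.20 → $10,675; Unit 3B 2,519.83 → $2,520.
Rounding difference +$5 applied to Unit 4A → $10,680.

Unit 3A: $1,260 | Unit G2: $8,720 | Unit 2A: $495 | Unit 4A: $10,680 | Unit 3B: $2,520 | Unit 4B: $4,100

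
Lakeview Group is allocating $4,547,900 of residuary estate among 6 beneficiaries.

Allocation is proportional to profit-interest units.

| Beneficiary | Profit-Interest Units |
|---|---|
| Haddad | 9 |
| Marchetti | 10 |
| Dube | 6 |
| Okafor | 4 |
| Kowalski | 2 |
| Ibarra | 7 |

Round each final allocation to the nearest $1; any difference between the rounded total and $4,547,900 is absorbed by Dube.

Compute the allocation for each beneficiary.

Profit-interest units total: 38.
Raw shares: Haddad 9/38 × $4,547,900 = 1,077,134.21; Marchetti 10/38 × $4,547,900 = 1,196,815.79; Dube 6/38 × $4,547,900 = 718,089.47; Okafor 4/38 × $4,547,900 = 478,726.32; Kowalski 2/38 × $4,547,900 = 239,363.16; Ibarra 7/38 × $4,547,900 = 837,771.05.
After rounding ($1): Haddad $1,077,134; Marchetti $1,196,816; Dube $718,089; Okafor $478,726; Kowalski $239,363; Ibarra $837,771. Sum = $4,547,899.
Difference $4,547,900 − $4,547,899 = +$1 applied to Dube: Dube becomes $718,090.

Haddad: $1,077,134; Marchetti: $1,196,816; Dube: $718,090; Okafor: $478,726; Kowalski: $239,363; Ibarra: $837,771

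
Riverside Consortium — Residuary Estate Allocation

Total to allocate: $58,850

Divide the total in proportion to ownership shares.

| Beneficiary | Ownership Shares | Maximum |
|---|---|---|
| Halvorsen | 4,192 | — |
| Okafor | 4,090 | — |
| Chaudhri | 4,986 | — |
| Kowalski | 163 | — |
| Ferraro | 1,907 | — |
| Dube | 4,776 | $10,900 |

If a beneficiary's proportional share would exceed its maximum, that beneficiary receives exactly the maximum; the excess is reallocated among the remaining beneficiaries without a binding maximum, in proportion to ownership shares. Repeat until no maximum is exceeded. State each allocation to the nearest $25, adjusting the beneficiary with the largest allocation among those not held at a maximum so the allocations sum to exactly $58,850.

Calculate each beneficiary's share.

Ownership shares total: 20,114.
Proportional shares (ignoring caps): Halvorsen 12,265.05; Okafor 11,966.62; Chaudhri 14,588.15; Kowalski 476.91; Ferraro 5,579.54; Dube 13,973.73.
Cap binds for Dube ($10,900); remaining pool $47,950 reallocated over remaining ownership shares 15,338.
Redistributed shares: Halvorsen 13,105.12 → $13,100; Okafor 12,786.25 → $12,775; Chaudhri 15,587.35 → $15,575; Kowalski 509.57 → $500; Ferraro 5,961.71 → $5,950.
Rounding difference +$50 applied to Chaudhri → $15,625.

Halvorsen: $13,100 · Okafor: $12,775 · Chaudhri: $15,625 · Kowalski: $500 · Ferraro: $5,950 · Dube: $10,900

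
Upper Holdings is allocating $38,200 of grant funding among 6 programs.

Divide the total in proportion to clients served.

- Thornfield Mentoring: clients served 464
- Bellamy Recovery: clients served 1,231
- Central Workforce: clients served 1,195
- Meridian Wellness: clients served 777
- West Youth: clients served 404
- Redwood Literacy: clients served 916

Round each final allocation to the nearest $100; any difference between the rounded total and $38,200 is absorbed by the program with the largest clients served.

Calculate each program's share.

Clients served total: 4,987.
Raw shares: Thornfield Mentoring 464/4,987 × $38,200 = 3,554.20; Bellamy Recovery 1,231/4,987 × $38,200 = 9,429.36; Central Workforce 1,195/4,987 × $38,200 = 9,153.60; Meridian Wellness 777/4,987 × $38,200 = 5,951.75; West Youth 404/4,987 × $38,200 = 3,094.61; Redwood Literacy 916/4,987 × $38,200 = 7,016.48.
After rounding ($100): Thornfield Mentoring $3,600; Bellamy Recovery $9,400; Central Workforce $9,200; Meridian Wellness $6,000; West Youth $3,100; Redwood Literacy $7,000. Sum = $38,300.
Difference $38,200 − $38,300 = −$100 applied to largest clients served (Bellamy Recovery): Bellamy Recovery becomes $9,300.

Thornfield Mentoring: $3,600; Bellamy Recovery: $9,300; Central Workforce: $9,200; Meridian Wellness: $6,000; West Youth: $3,100; Redwood Literacy: $7,000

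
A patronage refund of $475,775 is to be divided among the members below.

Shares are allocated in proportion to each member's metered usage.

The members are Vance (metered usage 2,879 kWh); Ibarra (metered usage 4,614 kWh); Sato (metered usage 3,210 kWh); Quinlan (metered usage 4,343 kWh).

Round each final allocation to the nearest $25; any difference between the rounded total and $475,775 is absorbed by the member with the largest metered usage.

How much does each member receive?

Sum of metered usage: 2,879 + 4,614 + 3,210 + 4,343 = 15,046.
Raw shares: Vance 91,037.90; Ibarra 145,900.96; Sato 101,504.57; Quinlan 137,331.57.
After rounding ($25): Vance $91,050; Ibarra $145,900; Sato $101,500; Quinlan $137,325. Sum = $475,775.
Rounded total matches; no reconciliation needed.

Vance: $91,050; Ibarra: $145,900; Sato: $101,500; Quinlan: $137,325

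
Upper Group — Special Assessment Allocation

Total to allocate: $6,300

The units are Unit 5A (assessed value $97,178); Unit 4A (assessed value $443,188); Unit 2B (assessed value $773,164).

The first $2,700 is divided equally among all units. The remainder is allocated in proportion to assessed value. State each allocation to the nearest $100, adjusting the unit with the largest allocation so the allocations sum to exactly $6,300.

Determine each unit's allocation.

Unit 5A: $1,200 | Unit 4A: $2,100 | Unit 2B: $3,000

First tranche $2,700 split equally: $900 each.
Remainder $3,600 by assessed value (total 1,313,530): Unit 5A 266.34 → $300; Unit 4A 1,214.65 → $1,200; Unit 2B 2,119.02 → $2,100.
Totals: Unit 5A $900 + $300 = $1,200; Unit 4A $900 + $1,200 = $2,100; Unit 2B $900 + $2,100 = $3,000.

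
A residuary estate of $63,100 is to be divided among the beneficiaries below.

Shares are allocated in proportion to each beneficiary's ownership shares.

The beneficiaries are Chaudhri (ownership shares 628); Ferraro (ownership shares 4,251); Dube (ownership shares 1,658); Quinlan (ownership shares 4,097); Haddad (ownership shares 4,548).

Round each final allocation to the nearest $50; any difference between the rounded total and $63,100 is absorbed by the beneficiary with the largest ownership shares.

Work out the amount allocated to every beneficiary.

Chaudhri: $2,600; Ferraro: $17,650; Dube: $6,900; Quinlan: $17,050; Haddad: $18,900

Sum of ownership shares: 628 + 4,251 + 1,658 + 4,097 + 4,548 = 15,182.
Proportional shares: Chaudhri 2,610.12; Ferraro 17,668.17; Dube 6,891.04; Quinlan 17,028.11; Haddad 18,902.57.
After rounding ($50): Chaudhri $2,600; Ferraro $17,650; Dube $6,900; Quinlan $17,050; Haddad $18,900. Sum = $63,100.
No rounding difference to absorb.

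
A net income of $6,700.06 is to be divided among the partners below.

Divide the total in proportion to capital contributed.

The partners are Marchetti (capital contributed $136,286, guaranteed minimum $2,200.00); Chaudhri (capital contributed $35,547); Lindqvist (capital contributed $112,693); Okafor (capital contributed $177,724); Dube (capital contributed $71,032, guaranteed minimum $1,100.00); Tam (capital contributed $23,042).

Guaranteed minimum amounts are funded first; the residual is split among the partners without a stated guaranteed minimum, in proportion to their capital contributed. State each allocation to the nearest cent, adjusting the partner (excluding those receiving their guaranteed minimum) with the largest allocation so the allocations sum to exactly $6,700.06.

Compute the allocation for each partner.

Guaranteed amounts: Marchetti $2,200.00; Dube $1,100.00. Residual $3,400.06.
Residual split over remaining capital contributed 349,006: Chaudhri 346.3033 → $346.30; Lindqvist 1,097.8693 → $1,097.87; Okafor 1,731.4094 → $1,731.41; Tam 224.4780 → $224.48.

Marchetti: $2,200.00 · Chaudhri: $346.30 · Lindqvist: $1,097.87 · Okafor: $1,731.41 · Dube: $1,100.00 · Tam: $224.48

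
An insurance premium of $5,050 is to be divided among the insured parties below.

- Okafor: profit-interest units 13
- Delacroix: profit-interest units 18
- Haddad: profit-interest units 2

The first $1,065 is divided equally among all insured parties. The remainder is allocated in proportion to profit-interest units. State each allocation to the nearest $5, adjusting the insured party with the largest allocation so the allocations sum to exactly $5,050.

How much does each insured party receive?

Okafor: $1,925 · Delacroix: $2,530 · Haddad: $595

Equal tier: $1,065 ÷ 3 = $355 apiece.
Remainder $3,985 by profit-interest units (total 33): Okafor 1,569.85 → $1,570; Delacroix 2,173.64 → $2,175; Haddad 241.52 → $240.
Totals: Okafor $355 + $1,570 = $1,925; Delacroix $355 + $2,175 = $2,530; Haddad $355 + $240 = $595.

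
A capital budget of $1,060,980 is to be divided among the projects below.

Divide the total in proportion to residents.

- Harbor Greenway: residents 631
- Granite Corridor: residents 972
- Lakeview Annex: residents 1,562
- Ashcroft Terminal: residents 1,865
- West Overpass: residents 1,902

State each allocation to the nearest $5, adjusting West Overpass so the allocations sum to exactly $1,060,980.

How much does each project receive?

Harbor Greenway: $96,580 · Granite Corridor: $148,770 · Lakeview Annex: $239,075 · Ashcroft Terminal: $285,450 · West Overpass: $291,105

Total residents = 6,932.
Pro-rata amounts: Harbor Greenway 631/6,932 × $1,060,980 = 96,577.95; Granite Corridor 972/6,932 × $1,060,980 = 148,769.84; Lakeview Annex 1,562/6,932 × $1,060,980 = 239,072.53; Ashcroft Terminal 1,865/6,932 × $1,060,980 = 285,448.31; West Overpass 1,902/6,932 × $1,060,980 = 291,111.36.
Rounded to nearest $5: Harbor Greenway $96,580; Granite Corridor $148,770; Lakeview Annex $239,075; Ashcroft Terminal $285,450; West Overpass $291,110. Sum = $1,060,985.
Difference $1,060,980 − $1,060,985 = −$5 applied to West Overpass: West Overpass becomes $291,105.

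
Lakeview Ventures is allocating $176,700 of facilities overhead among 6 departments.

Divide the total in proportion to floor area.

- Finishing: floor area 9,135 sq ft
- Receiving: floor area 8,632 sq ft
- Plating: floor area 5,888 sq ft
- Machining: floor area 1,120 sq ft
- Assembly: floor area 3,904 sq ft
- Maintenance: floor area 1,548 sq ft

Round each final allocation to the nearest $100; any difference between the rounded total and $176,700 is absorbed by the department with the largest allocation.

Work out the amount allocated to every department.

Sum of floor area: 30,227.
Raw shares: Finishing 9,135/30,227 × $176,700 = 53,401.08; Receiving 8,632/30,227 × $176,700 = 50,460.66; Plating 5,888/30,227 × $176,700 = 34,419.88; Machining 1,120/30,227 × $176,700 = 6,547.26; Assembly 3,904/30,227 × $176,700 = 22,821.87; Maintenance 1,548/30,227 × $176,700 = 9,049.25.
Rounded to nearest $100: Finishing $53,400; Receiving $50,500; Plating $34,400; Machining $6,500; Assembly $22,800; Maintenance $9,000. Sum = $176,600.
Difference $176,700 − $176,600 = +$100 applied to largest allocation (Finishing): Finishing becomes $53,500.

Finishing: $53,500 · Receiving: $50,500 · Plating: $34,400 · Machining: $6,500 · Assembly: $22,800 · Maintenance: $9,000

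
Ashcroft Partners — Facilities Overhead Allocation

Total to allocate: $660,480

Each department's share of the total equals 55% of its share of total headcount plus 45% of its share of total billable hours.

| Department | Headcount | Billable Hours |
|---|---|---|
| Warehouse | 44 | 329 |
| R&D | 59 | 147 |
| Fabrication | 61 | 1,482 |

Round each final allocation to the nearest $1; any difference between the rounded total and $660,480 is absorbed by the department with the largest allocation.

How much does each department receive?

Warehouse: $147,402 | R&D: $153,000 | Fabrication: $360,078

Headcount total 164; billable hours total 1,958.
Composite weights (55% headcount + 45% billable hours): Warehouse 0.2232; R&D 0.2317; Fabrication 0.5452.
Pro-rata amounts: Warehouse 147,401.86; R&D 153,000.41; Fabrication 360,077.73.
After rounding ($1): Warehouse $147,402; R&D $153,000; Fabrication $360,078. Sum = $660,480.
Sum already equals the total — no adjustment.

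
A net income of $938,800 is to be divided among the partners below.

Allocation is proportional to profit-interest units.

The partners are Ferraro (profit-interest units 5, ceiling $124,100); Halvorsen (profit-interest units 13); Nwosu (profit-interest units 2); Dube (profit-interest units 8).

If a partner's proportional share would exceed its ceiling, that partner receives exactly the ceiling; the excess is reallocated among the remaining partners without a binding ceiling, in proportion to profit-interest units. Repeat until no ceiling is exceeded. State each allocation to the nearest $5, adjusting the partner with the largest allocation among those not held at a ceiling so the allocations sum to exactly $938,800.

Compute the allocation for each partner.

Ferraro: $124,100 · Halvorsen: $460,480 · Nwosu: $70,845 · Dube: $283,375

Profit-interest units total: 28.
Unconstrained shares: Ferraro 167,642.86; Halvorsen 435,871.43; Nwosu 67,057.14; Dube 268,228.57.
Cap binds for Ferraro ($124,100); remaining pool $814,700 reallocated over remaining profit-interest units 23.
Shares after redistribution: Halvorsen 460,482.61 → $460,485; Nwosu 70,843.48 → $70,845; Dube 283,373.91 → $283,375.
Rounding difference −$5 applied to Halvorsen → $460,480.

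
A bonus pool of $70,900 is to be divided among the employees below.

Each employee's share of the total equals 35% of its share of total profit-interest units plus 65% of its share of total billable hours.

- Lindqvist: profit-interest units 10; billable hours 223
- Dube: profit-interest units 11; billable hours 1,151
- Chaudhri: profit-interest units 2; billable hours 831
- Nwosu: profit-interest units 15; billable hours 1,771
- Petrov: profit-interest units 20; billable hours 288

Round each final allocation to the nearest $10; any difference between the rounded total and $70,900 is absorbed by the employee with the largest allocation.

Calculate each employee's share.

Profit-interest units total 58; billable hours total 4,264.
Combined weights (35% profit-interest units + 65% billable hours): Lindqvist 0.0943; Dube 0.2418; Chaudhri 0.1387; Nwosu 0.3605; Petrov 0.1646.
Pro-rata amounts: Lindqvist 6,688.62; Dube 17,146.22; Chaudhri 9,837.08; Nwosu 25,558.51; Petrov 11,669.58.
After rounding ($10): Lindqvist $6,690; Dube $17,150; Chaudhri $9,840; Nwosu $25,560; Petrov $11,670. Sum = $70,910.
Difference $70,900 − $70,910 = −$10 applied to largest allocation (Nwosu): Nwosu becomes $25,550.

Lindqvist: $6,690 | Dube: $17,150 | Chaudhri: $9,840 | Nwosu: $25,550 | Petrov: $11,670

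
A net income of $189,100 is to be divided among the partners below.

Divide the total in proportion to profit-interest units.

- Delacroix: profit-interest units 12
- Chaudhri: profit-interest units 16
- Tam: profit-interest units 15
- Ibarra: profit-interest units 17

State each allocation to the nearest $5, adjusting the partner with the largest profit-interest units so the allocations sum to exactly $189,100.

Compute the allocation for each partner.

Delacroix: $37,820; Chaudhri: $50,425; Tam: $47,275; Ibarra: $53,580

Combined profit-interest units = 12 + 16 + 15 + 17 = 60.
Proportional shares: Delacroix 37,820.00; Chaudhri 50,426.67; Tam 47,275.00; Ibarra 53,578.33.
Rounded to nearest $5: Delacroix $37,820; Chaudhri $50,425; Tam $47,275; Ibarra $53,580. Sum = $189,100.
No rounding difference to absorb.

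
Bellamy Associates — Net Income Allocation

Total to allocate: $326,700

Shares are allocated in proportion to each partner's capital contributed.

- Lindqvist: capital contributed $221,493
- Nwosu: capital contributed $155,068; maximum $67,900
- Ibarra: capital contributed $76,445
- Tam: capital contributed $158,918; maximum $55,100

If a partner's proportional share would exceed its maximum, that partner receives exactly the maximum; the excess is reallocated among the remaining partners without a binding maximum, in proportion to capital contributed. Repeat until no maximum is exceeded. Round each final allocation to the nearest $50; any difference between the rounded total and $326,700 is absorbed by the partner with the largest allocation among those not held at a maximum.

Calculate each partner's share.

Capital contributed total: 611,924.
Proportional shares (ignoring caps): Lindqvist 118,252.86; Nwosu 82,789.23; Ibarra 40,813.21; Tam 84,844.70.
Cap binds for Nwosu ($67,900), Tam ($55,100); balance $203,700 reallocated over remaining capital contributed 297,938.
Remaining shares: Lindqvist 151,434.61 → $151,450; Ibarra 52,265.39 → $52,250.

Lindqvist: $151,450 · Nwosu: $67,900 · Ibarra: $52,250 · Tam: $55,100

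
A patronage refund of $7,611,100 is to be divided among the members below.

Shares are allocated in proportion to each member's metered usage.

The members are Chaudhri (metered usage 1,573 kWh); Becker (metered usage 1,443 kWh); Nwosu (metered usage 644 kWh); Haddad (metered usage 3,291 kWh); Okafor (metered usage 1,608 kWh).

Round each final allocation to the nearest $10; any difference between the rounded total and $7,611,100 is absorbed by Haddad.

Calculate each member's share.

Chaudhri: $1,398,790 · Becker: $1,283,190 · Nwosu: $572,680 · Haddad: $2,926,520 · Okafor: $1,429,920

Metered usage total: 8,559.
Raw shares: Chaudhri 1,573/8,559 × $7,611,100 = 1,398,791.95; Becker 1,443/8,559 × $7,611,100 = 1,283,189.31; Nwosu 644/8,559 × $7,611,100 = 572,677.70; Haddad 3,291/8,559 × $7,611,100 = 2,926,525.31; Okafor 1,608/8,559 × $7,611,100 = 1,429,915.74.
Rounded to nearest $10: Chaudhri $1,398,790; Becker $1,283,190; Nwosu $572,680; Haddad $2,926,530; Okafor $1,429,920. Sum = $7,611,110.
Difference $7,611,100 − $7,611,110 = −$10 applied to Haddad: Haddad becomes $2,926,520.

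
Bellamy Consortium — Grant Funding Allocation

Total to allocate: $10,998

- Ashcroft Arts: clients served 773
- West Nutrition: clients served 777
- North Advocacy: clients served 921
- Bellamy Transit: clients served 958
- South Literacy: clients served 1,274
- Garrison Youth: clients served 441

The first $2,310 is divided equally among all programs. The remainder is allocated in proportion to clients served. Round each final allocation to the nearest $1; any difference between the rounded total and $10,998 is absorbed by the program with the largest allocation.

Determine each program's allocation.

Equal tier: $2,310 ÷ 6 = $385 apiece.
Remainder $8,688 by clients served (total 5,144): Ashcroft Arts 1,305.56 → $1,306; West Nutrition 1,312.32 → $1,312; North Advocacy 1,555.53 → $1,556; Bellamy Transit 1,618.02 → $1,618; South Literacy 2,151.73 → $2,152; Garrison Youth 744.83 → $745.
Rounding difference −$1 on remainder applied to South Literacy.
Totals: Ashcroft Arts $385 + $1,306 = $1,691; West Nutrition $385 + $1,312 = $1,697; North Advocacy $385 + $1,556 = $1,941; Bellamy Transit $385 + $1,618 = $2,003; South Literacy $385 + $2,151 = $2,536; Garrison Youth $385 + $745 = $1,130.

Ashcroft Arts: $1,691 · West Nutrition: $1,697 · North Advocacy: $1,941 · Bellamy Transit: $2,003 · South Literacy: $2,536 · Garrison Youth: $1,130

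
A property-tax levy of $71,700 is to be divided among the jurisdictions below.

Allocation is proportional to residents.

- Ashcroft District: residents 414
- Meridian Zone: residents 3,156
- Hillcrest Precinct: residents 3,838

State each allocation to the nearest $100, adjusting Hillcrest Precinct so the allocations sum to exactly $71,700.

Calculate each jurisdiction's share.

Ashcroft District: $4,000 | Meridian Zone: $30,500 | Hillcrest Precinct: $37,200

Sum of residents: 7,408.
Proportional shares: Ashcroft District 414/7,408 × $71,700 = 4,006.99; Meridian Zone 3,156/7,408 × $71,700 = 30,546.06; Hillcrest Precinct 3,838/7,408 × $71,700 = 37,146.95.
Rounded to nearest $100: Ashcroft District $4,000; Meridian Zone $30,500; Hillcrest Precinct $37,100. Sum = $71,600.
Difference $71,700 − $71,600 = +$100 applied to Hillcrest Precinct: Hillcrest Precinct becomes $37,200.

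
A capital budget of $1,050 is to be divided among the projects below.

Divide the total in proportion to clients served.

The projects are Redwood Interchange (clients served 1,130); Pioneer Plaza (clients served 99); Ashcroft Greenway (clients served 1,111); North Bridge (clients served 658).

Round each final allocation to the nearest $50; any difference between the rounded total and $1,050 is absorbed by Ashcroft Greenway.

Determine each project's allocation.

Combined clients served = 2,998.
Unrounded shares: Redwood Interchange 1,130/2,998 × $1,050 = 395.76; Pioneer Plaza 99/2,998 × $1,050 = 34.67; Ashcroft Greenway 1,111/2,998 × $1,050 = 389.11; North Bridge 658/2,998 × $1,050 = 230.45.
After rounding ($50): Redwood Interchange $400; Pioneer Plaza $50; Ashcroft Greenway $400; North Bridge $250. Sum = $1,100.
Difference $1,050 − $1,100 = −$50 applied to Ashcroft Greenway: Ashcroft Greenway becomes $350.

Redwood Interchange: $400 | Pioneer Plaza: $50 | Ashcroft Greenway: $350 | North Bridge: $250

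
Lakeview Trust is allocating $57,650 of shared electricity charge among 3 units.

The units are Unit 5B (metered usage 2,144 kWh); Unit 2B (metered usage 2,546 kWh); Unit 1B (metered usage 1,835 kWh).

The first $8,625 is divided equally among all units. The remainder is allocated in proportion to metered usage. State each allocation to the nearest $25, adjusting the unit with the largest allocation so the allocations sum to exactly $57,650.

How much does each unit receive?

Unit 5B: $18,975 | Unit 2B: $22,025 | Unit 1B: $16,650

$8,625 shared equally gives $2,875 per unit.
Remainder $49,025 by metered usage (total 6,525): Unit 5B 16,108.75 → $16,100; Unit 2B 19,129.14 → $19,125; Unit 1B 13,787.11 → $13,775.
Rounding difference +$25 on remainder applied to Unit 2B.
Totals: Unit 5B $2,875 + $16,100 = $18,975; Unit 2B $2,875 + $19,150 = $22,025; Unit 1B $2,875 + $13,775 = $16,650.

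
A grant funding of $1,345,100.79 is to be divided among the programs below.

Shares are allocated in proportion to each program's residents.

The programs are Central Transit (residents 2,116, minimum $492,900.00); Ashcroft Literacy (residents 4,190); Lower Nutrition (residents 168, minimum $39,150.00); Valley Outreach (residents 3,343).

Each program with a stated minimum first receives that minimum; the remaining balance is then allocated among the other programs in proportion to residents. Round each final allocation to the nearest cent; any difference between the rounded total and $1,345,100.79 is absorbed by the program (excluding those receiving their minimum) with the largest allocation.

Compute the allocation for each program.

Guaranteed amounts: Central Transit $492,900.00; Lower Nutrition $39,150.00. Balance $813,050.79.
Balance split over remaining residents 7,533: Ashcroft Literacy 452,234.5427 → $452,234.54; Valley Outreach 360,816.2473 → $360,816.25.

Central Transit: $492,900.00 | Ashcroft Literacy: $452,234.54 | Lower Nutrition: $39,150.00 | Valley Outreach: $360,816.25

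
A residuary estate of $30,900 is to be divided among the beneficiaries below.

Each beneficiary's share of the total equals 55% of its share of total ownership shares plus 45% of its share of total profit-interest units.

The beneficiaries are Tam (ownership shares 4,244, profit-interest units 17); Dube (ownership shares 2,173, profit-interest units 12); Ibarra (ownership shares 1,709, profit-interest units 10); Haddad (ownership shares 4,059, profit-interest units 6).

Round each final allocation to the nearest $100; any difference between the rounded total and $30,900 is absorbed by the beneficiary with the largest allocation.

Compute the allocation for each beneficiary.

Totals — ownership shares 12,185, profit-interest units 45.
Blended shares (55% ownership shares + 45% profit-interest units): Tam 0.3616; Dube 0.2181; Ibarra 0.1771; Haddad 0.2432.
Pro-rata amounts: Tam 11,172.31; Dube 6,738.79; Ibarra 5,473.62; Haddad 7,515.28.
At nearest $100: Tam $11,200; Dube $6,700; Ibarra $5,500; Haddad $7,500. Sum = $30,900.
Sum already equals the total — no adjustment.

Tam: $11,200; Dube: $6,700; Ibarra: $5,500; Haddad: $7,500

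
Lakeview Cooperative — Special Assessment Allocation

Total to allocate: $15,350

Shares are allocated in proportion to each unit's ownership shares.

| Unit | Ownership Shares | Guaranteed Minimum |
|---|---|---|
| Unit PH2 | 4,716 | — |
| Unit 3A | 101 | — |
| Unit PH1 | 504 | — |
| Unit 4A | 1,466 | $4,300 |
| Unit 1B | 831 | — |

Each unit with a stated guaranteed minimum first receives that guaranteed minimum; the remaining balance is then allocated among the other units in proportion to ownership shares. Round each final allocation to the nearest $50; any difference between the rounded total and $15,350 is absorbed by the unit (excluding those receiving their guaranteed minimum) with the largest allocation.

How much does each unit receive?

Fund the minimums — Unit 4A $4,300. Balance $11,050.
Balance split over remaining ownership shares 6,152: Unit PH2 8,470.71 → $8,450; Unit 3A 181.41 → $200; Unit PH1 905.27 → $900; Unit 1B 1,492.61 → $1,500.

Unit PH2: $8,450; Unit 3A: $200; Unit PH1: $900; Unit 4A: $4,300; Unit 1B: $1,500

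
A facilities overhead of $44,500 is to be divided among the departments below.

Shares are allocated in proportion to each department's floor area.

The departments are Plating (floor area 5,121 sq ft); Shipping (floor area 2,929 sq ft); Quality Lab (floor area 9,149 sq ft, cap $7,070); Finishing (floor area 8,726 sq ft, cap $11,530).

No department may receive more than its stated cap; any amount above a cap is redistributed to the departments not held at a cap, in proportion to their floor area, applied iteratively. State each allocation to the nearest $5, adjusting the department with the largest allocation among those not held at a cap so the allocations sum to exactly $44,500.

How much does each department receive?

Floor area total: 25,925.
Proportional shares (ignoring caps): Plating 8,790.14; Shipping 5,027.60; Quality Lab 15,704.17; Finishing 14,978.09.
Held at cap: Quality Lab ($7,070), Finishing ($11,530); remaining pool $25,900 reallocated over remaining floor area 8,050.
Shares after redistribution: Plating 16,476.26 → $16,475; Shipping 9,423.74 → $9,425.

Plating: $16,475 | Shipping: $9,425 | Quality Lab: $7,070 | Finishing: $11,530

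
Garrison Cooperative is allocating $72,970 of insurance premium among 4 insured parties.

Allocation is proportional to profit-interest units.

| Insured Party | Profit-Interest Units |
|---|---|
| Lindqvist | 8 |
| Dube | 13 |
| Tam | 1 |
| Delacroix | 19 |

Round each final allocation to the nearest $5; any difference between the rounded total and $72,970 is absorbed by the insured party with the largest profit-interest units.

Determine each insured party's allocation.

Lindqvist: $14,240 | Dube: $23,135 | Tam: $1,780 | Delacroix: $33,815

Combined profit-interest units = 8 + 13 + 1 + 19 = 41.
Raw shares: Lindqvist 14,238.05; Dube 23,136.83; Tam 1,779.76; Delacroix 33,815.37.
At nearest $5: Lindqvist $14,240; Dube $23,135; Tam $1,780; Delacroix $33,815. Sum = $72,970.
No rounding difference to absorb.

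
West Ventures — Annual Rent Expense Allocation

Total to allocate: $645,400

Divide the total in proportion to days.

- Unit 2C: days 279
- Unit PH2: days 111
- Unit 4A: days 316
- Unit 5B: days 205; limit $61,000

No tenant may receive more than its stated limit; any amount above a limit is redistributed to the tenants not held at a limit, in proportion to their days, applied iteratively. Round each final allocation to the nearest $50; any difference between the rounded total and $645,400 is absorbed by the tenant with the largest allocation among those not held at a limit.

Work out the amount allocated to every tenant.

Sum of days: 911.
Proportional shares (ignoring caps): Unit 2C 197,658.18; Unit PH2 78,638.20; Unit 4A 223,870.91; Unit 5B 145,232.71.
Capped: Unit 5B ($61,000); balance $584,400 reallocated over remaining days 706.
Remaining shares: Unit 2C 230,945.61 → $230,950; Unit PH2 91,881.59 → $91,900; Unit 4A 261,572.80 → $261,550.

Unit 2C: $230,950; Unit PH2: $91,900; Unit 4A: $261,550; Unit 5B: $61,000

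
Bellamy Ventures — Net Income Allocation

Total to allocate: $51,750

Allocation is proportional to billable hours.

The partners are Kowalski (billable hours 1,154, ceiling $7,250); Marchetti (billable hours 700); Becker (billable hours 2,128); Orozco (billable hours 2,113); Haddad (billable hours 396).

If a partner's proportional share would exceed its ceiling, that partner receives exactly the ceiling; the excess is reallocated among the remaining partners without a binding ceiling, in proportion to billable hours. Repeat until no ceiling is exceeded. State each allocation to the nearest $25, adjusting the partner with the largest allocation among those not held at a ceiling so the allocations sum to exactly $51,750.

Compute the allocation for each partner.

Kowalski: $7,250 | Marchetti: $5,825 | Becker: $17,750 | Orozco: $17,625 | Haddad: $3,300

Total billable hours = 6,491.
Proportional shares (ignoring caps): Kowalski 9,200.35; Marchetti 5,580.80; Becker 16,965.64; Orozco 16,846.06; Haddad 3,157.14.
Held at cap: Kowalski ($7,250); residual $44,500 reallocated over remaining billable hours 5,337.
Redistributed shares: Marchetti 5,836.61 → $5,825; Becker 17,743.30 → $17,750; Orozco 17,618.23 → $17,625; Haddad 3,301.85 → $3,300.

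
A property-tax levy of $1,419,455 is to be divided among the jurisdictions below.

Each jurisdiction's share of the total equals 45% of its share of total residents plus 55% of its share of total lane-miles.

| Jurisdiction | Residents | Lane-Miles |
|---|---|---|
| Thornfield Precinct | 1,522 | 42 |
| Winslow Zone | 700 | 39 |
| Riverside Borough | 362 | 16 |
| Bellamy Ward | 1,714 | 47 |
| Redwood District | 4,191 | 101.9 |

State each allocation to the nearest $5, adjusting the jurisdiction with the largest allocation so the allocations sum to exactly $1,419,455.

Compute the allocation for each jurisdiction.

Thornfield Precinct: $247,865; Winslow Zone: $176,490; Riverside Borough: $78,035; Bellamy Ward: $278,190; Redwood District: $638,875

Residents total 8,489; lane-miles total 245.9.
Blended shares (45% residents + 55% lane-miles): Thornfield Precinct 0.1746; Winslow Zone 0.1243; Riverside Borough 0.0550; Bellamy Ward 0.1960; Redwood District 0.4501.
Unrounded shares: Thornfield Precinct 247,867.37; Winslow Zone 176,491.38; Riverside Borough 78,036.59; Bellamy Ward 278,188.75; Redwood District 638,870.90.
At nearest $5: Thornfield Precinct $247,865; Winslow Zone $176,490; Riverside Borough $78,035; Bellamy Ward $278,190; Redwood District $638,870. Sum = $1,419,450.
Difference $1,419,455 − $1,419,450 = +$5 applied to largest allocation (Redwood District): Redwood District becomes $638,875.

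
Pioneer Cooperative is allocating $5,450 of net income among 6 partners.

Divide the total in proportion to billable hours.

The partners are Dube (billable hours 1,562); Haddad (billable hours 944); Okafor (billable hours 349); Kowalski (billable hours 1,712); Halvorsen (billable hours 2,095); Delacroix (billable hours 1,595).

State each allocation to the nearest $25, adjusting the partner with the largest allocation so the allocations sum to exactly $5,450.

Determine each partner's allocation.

Dube: $1,025 · Haddad: $625 · Okafor: $225 · Kowalski: $1,125 · Halvorsen: $1,400 · Delacroix: $1,050

Billable hours total: 8,257.
Pro-rata amounts: Dube 1,562/8,257 × $5,450 = 1,030.99; Haddad 944/8,257 × $5,450 = 623.08; Okafor 349/8,257 × $5,450 = 230.36; Kowalski 1,712/8,257 × $5,450 = 1,130.00; Halvorsen 2,095/8,257 × $5,450 = 1,382.80; Delacroix 1,595/8,257 × $5,450 = 1,052.77.
Rounded to nearest $25: Dube $1,025; Haddad $625; Okafor $225; Kowalski $1,125; Halvorsen $1,375; Delacroix $1,050. Sum = $5,425.
Difference $5,450 − $5,425 = +$25 applied to largest allocation (Halvorsen): Halvorsen becomes $1,400.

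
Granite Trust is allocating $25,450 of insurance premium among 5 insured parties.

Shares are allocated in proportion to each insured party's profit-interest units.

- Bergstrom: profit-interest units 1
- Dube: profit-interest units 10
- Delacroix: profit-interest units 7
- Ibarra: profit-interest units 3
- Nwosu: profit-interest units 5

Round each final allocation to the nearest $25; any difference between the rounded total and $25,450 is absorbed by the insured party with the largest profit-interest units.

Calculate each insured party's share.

Bergstrom: $975; Dube: $9,800; Delacroix: $6,850; Ibarra: $2,925; Nwosu: $4,900

Sum of profit-interest units: 1 + 10 + 7 + 3 + 5 = 26.
Pro-rata amounts: Bergstrom 978.85; Dube 9,788.46; Delacroix 6,851.92; Ibarra 2,936.54; Nwosu 4,894.23.
After rounding ($25): Bergstrom $975; Dube $9,800; Delacroix $6,850; Ibarra $2,925; Nwosu $4,900. Sum = $25,450.
Sum already equals the total — no adjustment.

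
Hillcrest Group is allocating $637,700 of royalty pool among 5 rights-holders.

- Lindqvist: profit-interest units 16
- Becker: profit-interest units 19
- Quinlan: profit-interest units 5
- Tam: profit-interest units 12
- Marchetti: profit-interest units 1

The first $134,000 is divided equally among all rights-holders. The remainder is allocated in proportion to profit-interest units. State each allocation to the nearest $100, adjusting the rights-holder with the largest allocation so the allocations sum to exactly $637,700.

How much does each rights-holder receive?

$134,000 shared equally gives $26,800 per rights-holder.
Remainder $503,700 by profit-interest units (total 53): Lindqvist 152,060.38 → $152,100; Becker 180,571.70 → $180,600; Quinlan 47,518.87 → $47,500; Tam 114,045.28 → $114,000; Marchetti 9,503.77 → $9,500.
Totals: Lindqvist $26,800 + $152,100 = $178,900; Becker $26,800 + $180,600 = $207,400; Quinlan $26,800 + $47,500 = $74,300; Tam $26,800 + $114,000 = $140,800; Marchetti $26,800 + $9,500 = $36,300.

Lindqvist: $178,900; Becker: $207,400; Quinlan: $74,300; Tam: $140,800; Marchetti: $36,300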